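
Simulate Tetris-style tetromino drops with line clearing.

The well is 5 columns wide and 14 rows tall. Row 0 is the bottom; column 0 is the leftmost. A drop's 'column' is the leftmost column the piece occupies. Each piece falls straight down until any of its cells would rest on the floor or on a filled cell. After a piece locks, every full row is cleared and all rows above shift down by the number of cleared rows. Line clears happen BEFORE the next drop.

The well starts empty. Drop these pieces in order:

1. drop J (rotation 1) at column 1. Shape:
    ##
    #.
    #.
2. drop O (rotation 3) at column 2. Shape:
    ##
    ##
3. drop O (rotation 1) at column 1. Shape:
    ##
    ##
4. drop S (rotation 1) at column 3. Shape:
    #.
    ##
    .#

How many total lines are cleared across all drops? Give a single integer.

Answer: 0

Derivation:
Drop 1: J rot1 at col 1 lands with bottom-row=0; cleared 0 line(s) (total 0); column heights now [0 3 3 0 0], max=3
Drop 2: O rot3 at col 2 lands with bottom-row=3; cleared 0 line(s) (total 0); column heights now [0 3 5 5 0], max=5
Drop 3: O rot1 at col 1 lands with bottom-row=5; cleared 0 line(s) (total 0); column heights now [0 7 7 5 0], max=7
Drop 4: S rot1 at col 3 lands with bottom-row=4; cleared 0 line(s) (total 0); column heights now [0 7 7 7 6], max=7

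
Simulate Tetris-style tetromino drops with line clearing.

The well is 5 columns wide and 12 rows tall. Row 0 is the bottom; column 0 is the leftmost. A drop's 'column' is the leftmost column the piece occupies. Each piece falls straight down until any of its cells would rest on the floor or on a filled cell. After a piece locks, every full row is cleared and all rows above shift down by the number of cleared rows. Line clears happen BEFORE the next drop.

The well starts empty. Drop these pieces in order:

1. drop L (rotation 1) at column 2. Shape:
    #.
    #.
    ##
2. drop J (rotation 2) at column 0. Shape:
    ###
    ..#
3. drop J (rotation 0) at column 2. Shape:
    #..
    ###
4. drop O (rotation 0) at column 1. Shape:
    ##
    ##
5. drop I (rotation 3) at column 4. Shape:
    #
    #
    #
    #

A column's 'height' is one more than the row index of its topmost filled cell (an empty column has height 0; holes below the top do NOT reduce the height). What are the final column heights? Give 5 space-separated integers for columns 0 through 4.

Answer: 5 9 9 6 10

Derivation:
Drop 1: L rot1 at col 2 lands with bottom-row=0; cleared 0 line(s) (total 0); column heights now [0 0 3 1 0], max=3
Drop 2: J rot2 at col 0 lands with bottom-row=3; cleared 0 line(s) (total 0); column heights now [5 5 5 1 0], max=5
Drop 3: J rot0 at col 2 lands with bottom-row=5; cleared 0 line(s) (total 0); column heights now [5 5 7 6 6], max=7
Drop 4: O rot0 at col 1 lands with bottom-row=7; cleared 0 line(s) (total 0); column heights now [5 9 9 6 6], max=9
Drop 5: I rot3 at col 4 lands with bottom-row=6; cleared 0 line(s) (total 0); column heights now [5 9 9 6 10], max=10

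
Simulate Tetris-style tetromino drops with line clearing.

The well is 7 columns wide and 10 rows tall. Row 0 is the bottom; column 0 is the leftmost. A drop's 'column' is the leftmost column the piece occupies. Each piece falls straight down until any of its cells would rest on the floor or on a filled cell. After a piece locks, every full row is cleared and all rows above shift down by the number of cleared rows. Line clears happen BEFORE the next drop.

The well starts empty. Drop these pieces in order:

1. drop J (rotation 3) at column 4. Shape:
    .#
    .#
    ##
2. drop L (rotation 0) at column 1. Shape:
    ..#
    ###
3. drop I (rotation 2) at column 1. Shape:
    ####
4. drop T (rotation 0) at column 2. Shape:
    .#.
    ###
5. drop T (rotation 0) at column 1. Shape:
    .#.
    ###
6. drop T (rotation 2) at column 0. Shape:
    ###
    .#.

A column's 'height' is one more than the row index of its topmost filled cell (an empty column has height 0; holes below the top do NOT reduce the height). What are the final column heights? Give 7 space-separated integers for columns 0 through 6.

Drop 1: J rot3 at col 4 lands with bottom-row=0; cleared 0 line(s) (total 0); column heights now [0 0 0 0 1 3 0], max=3
Drop 2: L rot0 at col 1 lands with bottom-row=0; cleared 0 line(s) (total 0); column heights now [0 1 1 2 1 3 0], max=3
Drop 3: I rot2 at col 1 lands with bottom-row=2; cleared 0 line(s) (total 0); column heights now [0 3 3 3 3 3 0], max=3
Drop 4: T rot0 at col 2 lands with bottom-row=3; cleared 0 line(s) (total 0); column heights now [0 3 4 5 4 3 0], max=5
Drop 5: T rot0 at col 1 lands with bottom-row=5; cleared 0 line(s) (total 0); column heights now [0 6 7 6 4 3 0], max=7
Drop 6: T rot2 at col 0 lands with bottom-row=6; cleared 0 line(s) (total 0); column heights now [8 8 8 6 4 3 0], max=8

Answer: 8 8 8 6 4 3 0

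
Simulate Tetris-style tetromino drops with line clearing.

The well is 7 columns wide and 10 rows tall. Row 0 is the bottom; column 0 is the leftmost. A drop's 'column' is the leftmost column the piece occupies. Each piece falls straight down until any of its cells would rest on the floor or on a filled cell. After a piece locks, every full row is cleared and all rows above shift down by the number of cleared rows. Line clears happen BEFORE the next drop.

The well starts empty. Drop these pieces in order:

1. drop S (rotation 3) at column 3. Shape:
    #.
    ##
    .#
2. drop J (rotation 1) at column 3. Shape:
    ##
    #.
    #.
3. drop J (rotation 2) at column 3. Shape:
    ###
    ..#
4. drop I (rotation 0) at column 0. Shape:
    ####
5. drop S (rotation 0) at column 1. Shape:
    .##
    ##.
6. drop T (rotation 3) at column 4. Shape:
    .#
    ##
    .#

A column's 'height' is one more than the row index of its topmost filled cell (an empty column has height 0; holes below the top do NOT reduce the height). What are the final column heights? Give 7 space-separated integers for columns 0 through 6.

Drop 1: S rot3 at col 3 lands with bottom-row=0; cleared 0 line(s) (total 0); column heights now [0 0 0 3 2 0 0], max=3
Drop 2: J rot1 at col 3 lands with bottom-row=3; cleared 0 line(s) (total 0); column heights now [0 0 0 6 6 0 0], max=6
Drop 3: J rot2 at col 3 lands with bottom-row=5; cleared 0 line(s) (total 0); column heights now [0 0 0 7 7 7 0], max=7
Drop 4: I rot0 at col 0 lands with bottom-row=7; cleared 0 line(s) (total 0); column heights now [8 8 8 8 7 7 0], max=8
Drop 5: S rot0 at col 1 lands with bottom-row=8; cleared 0 line(s) (total 0); column heights now [8 9 10 10 7 7 0], max=10
Drop 6: T rot3 at col 4 lands with bottom-row=7; cleared 0 line(s) (total 0); column heights now [8 9 10 10 9 10 0], max=10

Answer: 8 9 10 10 9 10 0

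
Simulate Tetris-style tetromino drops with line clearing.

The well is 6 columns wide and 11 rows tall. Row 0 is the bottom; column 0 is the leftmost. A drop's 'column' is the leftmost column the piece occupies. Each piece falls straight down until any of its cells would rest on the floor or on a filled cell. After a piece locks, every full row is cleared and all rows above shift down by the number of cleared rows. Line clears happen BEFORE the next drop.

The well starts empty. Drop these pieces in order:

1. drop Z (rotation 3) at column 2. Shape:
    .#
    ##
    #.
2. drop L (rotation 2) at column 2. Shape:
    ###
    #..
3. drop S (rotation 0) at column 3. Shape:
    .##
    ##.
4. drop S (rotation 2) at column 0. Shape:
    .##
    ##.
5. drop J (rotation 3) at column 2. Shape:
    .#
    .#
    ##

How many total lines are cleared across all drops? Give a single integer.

Answer: 0

Derivation:
Drop 1: Z rot3 at col 2 lands with bottom-row=0; cleared 0 line(s) (total 0); column heights now [0 0 2 3 0 0], max=3
Drop 2: L rot2 at col 2 lands with bottom-row=2; cleared 0 line(s) (total 0); column heights now [0 0 4 4 4 0], max=4
Drop 3: S rot0 at col 3 lands with bottom-row=4; cleared 0 line(s) (total 0); column heights now [0 0 4 5 6 6], max=6
Drop 4: S rot2 at col 0 lands with bottom-row=3; cleared 0 line(s) (total 0); column heights now [4 5 5 5 6 6], max=6
Drop 5: J rot3 at col 2 lands with bottom-row=5; cleared 0 line(s) (total 0); column heights now [4 5 6 8 6 6], max=8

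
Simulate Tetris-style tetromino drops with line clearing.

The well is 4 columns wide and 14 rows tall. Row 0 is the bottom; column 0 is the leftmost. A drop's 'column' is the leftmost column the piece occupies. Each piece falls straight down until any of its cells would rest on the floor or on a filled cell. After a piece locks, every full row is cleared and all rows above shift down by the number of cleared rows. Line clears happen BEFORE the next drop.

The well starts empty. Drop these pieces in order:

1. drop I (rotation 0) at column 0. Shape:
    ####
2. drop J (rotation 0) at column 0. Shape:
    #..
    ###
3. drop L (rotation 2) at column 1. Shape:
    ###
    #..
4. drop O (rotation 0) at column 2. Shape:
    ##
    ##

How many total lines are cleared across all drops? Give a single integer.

Answer: 1

Derivation:
Drop 1: I rot0 at col 0 lands with bottom-row=0; cleared 1 line(s) (total 1); column heights now [0 0 0 0], max=0
Drop 2: J rot0 at col 0 lands with bottom-row=0; cleared 0 line(s) (total 1); column heights now [2 1 1 0], max=2
Drop 3: L rot2 at col 1 lands with bottom-row=1; cleared 0 line(s) (total 1); column heights now [2 3 3 3], max=3
Drop 4: O rot0 at col 2 lands with bottom-row=3; cleared 0 line(s) (total 1); column heights now [2 3 5 5], max=5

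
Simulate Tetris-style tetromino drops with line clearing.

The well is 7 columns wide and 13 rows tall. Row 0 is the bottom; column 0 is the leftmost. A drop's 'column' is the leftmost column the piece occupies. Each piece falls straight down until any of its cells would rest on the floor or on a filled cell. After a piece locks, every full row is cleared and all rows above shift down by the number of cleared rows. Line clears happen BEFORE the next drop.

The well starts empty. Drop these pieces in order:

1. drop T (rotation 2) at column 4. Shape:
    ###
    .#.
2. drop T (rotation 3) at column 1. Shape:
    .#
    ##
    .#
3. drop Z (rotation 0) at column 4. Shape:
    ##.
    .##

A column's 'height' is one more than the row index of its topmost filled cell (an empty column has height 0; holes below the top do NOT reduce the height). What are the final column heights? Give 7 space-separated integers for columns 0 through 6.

Drop 1: T rot2 at col 4 lands with bottom-row=0; cleared 0 line(s) (total 0); column heights now [0 0 0 0 2 2 2], max=2
Drop 2: T rot3 at col 1 lands with bottom-row=0; cleared 0 line(s) (total 0); column heights now [0 2 3 0 2 2 2], max=3
Drop 3: Z rot0 at col 4 lands with bottom-row=2; cleared 0 line(s) (total 0); column heights now [0 2 3 0 4 4 3], max=4

Answer: 0 2 3 0 4 4 3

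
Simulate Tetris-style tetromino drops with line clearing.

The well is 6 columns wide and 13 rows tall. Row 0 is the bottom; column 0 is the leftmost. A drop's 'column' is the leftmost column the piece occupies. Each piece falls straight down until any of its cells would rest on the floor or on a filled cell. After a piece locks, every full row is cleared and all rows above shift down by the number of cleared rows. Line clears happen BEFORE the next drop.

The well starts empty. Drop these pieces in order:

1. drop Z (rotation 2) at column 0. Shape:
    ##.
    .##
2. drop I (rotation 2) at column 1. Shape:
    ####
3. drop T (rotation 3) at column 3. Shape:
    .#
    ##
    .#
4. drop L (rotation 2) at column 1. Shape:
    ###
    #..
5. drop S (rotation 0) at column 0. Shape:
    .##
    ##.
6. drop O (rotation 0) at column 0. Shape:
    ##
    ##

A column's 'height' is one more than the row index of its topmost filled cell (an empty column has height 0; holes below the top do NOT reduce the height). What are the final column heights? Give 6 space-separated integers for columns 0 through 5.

Answer: 10 10 8 6 6 0

Derivation:
Drop 1: Z rot2 at col 0 lands with bottom-row=0; cleared 0 line(s) (total 0); column heights now [2 2 1 0 0 0], max=2
Drop 2: I rot2 at col 1 lands with bottom-row=2; cleared 0 line(s) (total 0); column heights now [2 3 3 3 3 0], max=3
Drop 3: T rot3 at col 3 lands with bottom-row=3; cleared 0 line(s) (total 0); column heights now [2 3 3 5 6 0], max=6
Drop 4: L rot2 at col 1 lands with bottom-row=4; cleared 0 line(s) (total 0); column heights now [2 6 6 6 6 0], max=6
Drop 5: S rot0 at col 0 lands with bottom-row=6; cleared 0 line(s) (total 0); column heights now [7 8 8 6 6 0], max=8
Drop 6: O rot0 at col 0 lands with bottom-row=8; cleared 0 line(s) (total 0); column heights now [10 10 8 6 6 0], max=10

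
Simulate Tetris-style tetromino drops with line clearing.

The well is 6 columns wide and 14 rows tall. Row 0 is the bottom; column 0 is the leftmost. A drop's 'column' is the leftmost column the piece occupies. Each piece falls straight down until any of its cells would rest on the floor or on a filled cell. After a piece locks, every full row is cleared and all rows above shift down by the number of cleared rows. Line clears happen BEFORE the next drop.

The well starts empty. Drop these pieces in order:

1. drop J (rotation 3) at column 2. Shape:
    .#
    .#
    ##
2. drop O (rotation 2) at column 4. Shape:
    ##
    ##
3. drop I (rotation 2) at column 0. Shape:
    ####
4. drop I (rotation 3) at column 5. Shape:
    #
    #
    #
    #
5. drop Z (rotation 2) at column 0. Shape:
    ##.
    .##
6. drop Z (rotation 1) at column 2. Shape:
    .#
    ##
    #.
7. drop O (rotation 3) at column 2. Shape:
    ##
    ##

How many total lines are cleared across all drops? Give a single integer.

Drop 1: J rot3 at col 2 lands with bottom-row=0; cleared 0 line(s) (total 0); column heights now [0 0 1 3 0 0], max=3
Drop 2: O rot2 at col 4 lands with bottom-row=0; cleared 0 line(s) (total 0); column heights now [0 0 1 3 2 2], max=3
Drop 3: I rot2 at col 0 lands with bottom-row=3; cleared 0 line(s) (total 0); column heights now [4 4 4 4 2 2], max=4
Drop 4: I rot3 at col 5 lands with bottom-row=2; cleared 0 line(s) (total 0); column heights now [4 4 4 4 2 6], max=6
Drop 5: Z rot2 at col 0 lands with bottom-row=4; cleared 0 line(s) (total 0); column heights now [6 6 5 4 2 6], max=6
Drop 6: Z rot1 at col 2 lands with bottom-row=5; cleared 0 line(s) (total 0); column heights now [6 6 7 8 2 6], max=8
Drop 7: O rot3 at col 2 lands with bottom-row=8; cleared 0 line(s) (total 0); column heights now [6 6 10 10 2 6], max=10

Answer: 0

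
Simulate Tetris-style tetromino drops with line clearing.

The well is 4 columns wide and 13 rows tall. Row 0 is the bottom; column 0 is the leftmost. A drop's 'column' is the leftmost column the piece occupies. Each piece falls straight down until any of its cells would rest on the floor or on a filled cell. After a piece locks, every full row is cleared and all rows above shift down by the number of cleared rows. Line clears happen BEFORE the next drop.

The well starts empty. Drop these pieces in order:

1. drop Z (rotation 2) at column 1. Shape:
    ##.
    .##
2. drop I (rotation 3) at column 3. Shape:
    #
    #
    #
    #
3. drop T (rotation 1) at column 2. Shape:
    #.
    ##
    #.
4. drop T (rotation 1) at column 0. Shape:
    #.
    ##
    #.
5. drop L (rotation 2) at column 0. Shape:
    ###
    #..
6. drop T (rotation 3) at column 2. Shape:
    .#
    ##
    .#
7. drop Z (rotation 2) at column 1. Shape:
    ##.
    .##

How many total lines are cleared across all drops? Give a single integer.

Answer: 2

Derivation:
Drop 1: Z rot2 at col 1 lands with bottom-row=0; cleared 0 line(s) (total 0); column heights now [0 2 2 1], max=2
Drop 2: I rot3 at col 3 lands with bottom-row=1; cleared 0 line(s) (total 0); column heights now [0 2 2 5], max=5
Drop 3: T rot1 at col 2 lands with bottom-row=4; cleared 0 line(s) (total 0); column heights now [0 2 7 6], max=7
Drop 4: T rot1 at col 0 lands with bottom-row=1; cleared 1 line(s) (total 1); column heights now [3 2 6 5], max=6
Drop 5: L rot2 at col 0 lands with bottom-row=5; cleared 0 line(s) (total 1); column heights now [7 7 7 5], max=7
Drop 6: T rot3 at col 2 lands with bottom-row=6; cleared 1 line(s) (total 2); column heights now [6 2 7 8], max=8
Drop 7: Z rot2 at col 1 lands with bottom-row=8; cleared 0 line(s) (total 2); column heights now [6 10 10 9], max=10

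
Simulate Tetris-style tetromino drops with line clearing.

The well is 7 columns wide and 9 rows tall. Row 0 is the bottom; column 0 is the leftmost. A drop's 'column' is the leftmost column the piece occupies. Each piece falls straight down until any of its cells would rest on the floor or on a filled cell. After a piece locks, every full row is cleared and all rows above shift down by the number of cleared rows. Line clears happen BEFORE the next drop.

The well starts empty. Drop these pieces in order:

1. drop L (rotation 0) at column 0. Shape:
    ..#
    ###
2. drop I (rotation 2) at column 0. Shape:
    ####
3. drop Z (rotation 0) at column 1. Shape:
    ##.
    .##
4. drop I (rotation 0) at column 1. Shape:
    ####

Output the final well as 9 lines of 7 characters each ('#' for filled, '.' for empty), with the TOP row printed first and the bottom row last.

Answer: .......
.......
.......
.####..
.##....
..##...
####...
..#....
###....

Derivation:
Drop 1: L rot0 at col 0 lands with bottom-row=0; cleared 0 line(s) (total 0); column heights now [1 1 2 0 0 0 0], max=2
Drop 2: I rot2 at col 0 lands with bottom-row=2; cleared 0 line(s) (total 0); column heights now [3 3 3 3 0 0 0], max=3
Drop 3: Z rot0 at col 1 lands with bottom-row=3; cleared 0 line(s) (total 0); column heights now [3 5 5 4 0 0 0], max=5
Drop 4: I rot0 at col 1 lands with bottom-row=5; cleared 0 line(s) (total 0); column heights now [3 6 6 6 6 0 0], max=6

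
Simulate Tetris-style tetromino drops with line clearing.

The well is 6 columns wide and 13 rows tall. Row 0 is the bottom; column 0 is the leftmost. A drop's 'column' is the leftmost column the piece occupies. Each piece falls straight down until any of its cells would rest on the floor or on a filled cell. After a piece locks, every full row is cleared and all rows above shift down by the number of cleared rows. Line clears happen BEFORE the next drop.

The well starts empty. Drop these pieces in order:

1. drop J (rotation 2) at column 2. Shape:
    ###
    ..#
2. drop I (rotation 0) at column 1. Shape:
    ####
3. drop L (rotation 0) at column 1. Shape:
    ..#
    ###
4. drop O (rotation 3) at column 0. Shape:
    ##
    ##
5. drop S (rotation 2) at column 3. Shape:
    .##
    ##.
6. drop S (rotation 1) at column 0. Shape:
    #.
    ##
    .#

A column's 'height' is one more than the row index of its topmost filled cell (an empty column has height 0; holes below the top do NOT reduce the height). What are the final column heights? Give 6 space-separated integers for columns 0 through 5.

Answer: 9 8 4 6 7 7

Derivation:
Drop 1: J rot2 at col 2 lands with bottom-row=0; cleared 0 line(s) (total 0); column heights now [0 0 2 2 2 0], max=2
Drop 2: I rot0 at col 1 lands with bottom-row=2; cleared 0 line(s) (total 0); column heights now [0 3 3 3 3 0], max=3
Drop 3: L rot0 at col 1 lands with bottom-row=3; cleared 0 line(s) (total 0); column heights now [0 4 4 5 3 0], max=5
Drop 4: O rot3 at col 0 lands with bottom-row=4; cleared 0 line(s) (total 0); column heights now [6 6 4 5 3 0], max=6
Drop 5: S rot2 at col 3 lands with bottom-row=5; cleared 0 line(s) (total 0); column heights now [6 6 4 6 7 7], max=7
Drop 6: S rot1 at col 0 lands with bottom-row=6; cleared 0 line(s) (total 0); column heights now [9 8 4 6 7 7], max=9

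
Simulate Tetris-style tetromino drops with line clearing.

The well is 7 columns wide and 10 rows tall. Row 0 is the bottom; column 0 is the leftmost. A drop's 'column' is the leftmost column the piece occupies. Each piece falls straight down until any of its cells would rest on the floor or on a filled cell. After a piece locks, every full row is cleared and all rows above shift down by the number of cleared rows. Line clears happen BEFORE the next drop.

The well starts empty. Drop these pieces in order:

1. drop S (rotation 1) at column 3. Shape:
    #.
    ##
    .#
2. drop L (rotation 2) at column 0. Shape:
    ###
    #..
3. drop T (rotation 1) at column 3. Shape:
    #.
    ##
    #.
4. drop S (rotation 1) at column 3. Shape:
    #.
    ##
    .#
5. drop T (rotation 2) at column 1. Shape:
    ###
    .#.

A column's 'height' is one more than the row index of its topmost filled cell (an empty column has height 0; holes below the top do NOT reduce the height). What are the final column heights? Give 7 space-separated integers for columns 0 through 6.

Drop 1: S rot1 at col 3 lands with bottom-row=0; cleared 0 line(s) (total 0); column heights now [0 0 0 3 2 0 0], max=3
Drop 2: L rot2 at col 0 lands with bottom-row=0; cleared 0 line(s) (total 0); column heights now [2 2 2 3 2 0 0], max=3
Drop 3: T rot1 at col 3 lands with bottom-row=3; cleared 0 line(s) (total 0); column heights now [2 2 2 6 5 0 0], max=6
Drop 4: S rot1 at col 3 lands with bottom-row=5; cleared 0 line(s) (total 0); column heights now [2 2 2 8 7 0 0], max=8
Drop 5: T rot2 at col 1 lands with bottom-row=7; cleared 0 line(s) (total 0); column heights now [2 9 9 9 7 0 0], max=9

Answer: 2 9 9 9 7 0 0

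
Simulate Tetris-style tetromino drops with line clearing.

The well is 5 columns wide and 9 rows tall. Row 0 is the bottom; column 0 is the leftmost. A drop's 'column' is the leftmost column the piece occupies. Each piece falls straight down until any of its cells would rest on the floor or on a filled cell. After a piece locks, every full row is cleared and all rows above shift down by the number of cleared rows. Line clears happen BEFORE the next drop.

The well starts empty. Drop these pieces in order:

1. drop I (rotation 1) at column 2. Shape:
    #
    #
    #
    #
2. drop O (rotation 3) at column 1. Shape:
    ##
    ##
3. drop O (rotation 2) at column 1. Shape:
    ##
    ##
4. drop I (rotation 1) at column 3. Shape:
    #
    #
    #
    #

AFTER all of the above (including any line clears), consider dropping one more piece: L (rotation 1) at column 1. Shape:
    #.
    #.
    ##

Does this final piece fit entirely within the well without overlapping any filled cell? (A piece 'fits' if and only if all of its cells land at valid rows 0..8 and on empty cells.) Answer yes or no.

Drop 1: I rot1 at col 2 lands with bottom-row=0; cleared 0 line(s) (total 0); column heights now [0 0 4 0 0], max=4
Drop 2: O rot3 at col 1 lands with bottom-row=4; cleared 0 line(s) (total 0); column heights now [0 6 6 0 0], max=6
Drop 3: O rot2 at col 1 lands with bottom-row=6; cleared 0 line(s) (total 0); column heights now [0 8 8 0 0], max=8
Drop 4: I rot1 at col 3 lands with bottom-row=0; cleared 0 line(s) (total 0); column heights now [0 8 8 4 0], max=8
Test piece L rot1 at col 1 (width 2): heights before test = [0 8 8 4 0]; fits = False

Answer: no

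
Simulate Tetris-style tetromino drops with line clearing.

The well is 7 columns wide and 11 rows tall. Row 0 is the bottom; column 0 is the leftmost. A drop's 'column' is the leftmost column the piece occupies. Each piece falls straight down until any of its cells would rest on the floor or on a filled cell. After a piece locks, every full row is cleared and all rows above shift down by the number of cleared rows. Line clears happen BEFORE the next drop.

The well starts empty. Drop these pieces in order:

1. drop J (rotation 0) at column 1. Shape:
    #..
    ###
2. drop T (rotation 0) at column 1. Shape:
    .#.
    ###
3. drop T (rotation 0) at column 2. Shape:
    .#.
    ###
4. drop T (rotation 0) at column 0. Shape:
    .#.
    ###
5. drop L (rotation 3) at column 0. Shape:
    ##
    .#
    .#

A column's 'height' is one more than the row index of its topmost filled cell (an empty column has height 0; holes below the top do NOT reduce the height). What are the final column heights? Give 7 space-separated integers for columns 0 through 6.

Answer: 10 10 6 6 5 0 0

Derivation:
Drop 1: J rot0 at col 1 lands with bottom-row=0; cleared 0 line(s) (total 0); column heights now [0 2 1 1 0 0 0], max=2
Drop 2: T rot0 at col 1 lands with bottom-row=2; cleared 0 line(s) (total 0); column heights now [0 3 4 3 0 0 0], max=4
Drop 3: T rot0 at col 2 lands with bottom-row=4; cleared 0 line(s) (total 0); column heights now [0 3 5 6 5 0 0], max=6
Drop 4: T rot0 at col 0 lands with bottom-row=5; cleared 0 line(s) (total 0); column heights now [6 7 6 6 5 0 0], max=7
Drop 5: L rot3 at col 0 lands with bottom-row=7; cleared 0 line(s) (total 0); column heights now [10 10 6 6 5 0 0], max=10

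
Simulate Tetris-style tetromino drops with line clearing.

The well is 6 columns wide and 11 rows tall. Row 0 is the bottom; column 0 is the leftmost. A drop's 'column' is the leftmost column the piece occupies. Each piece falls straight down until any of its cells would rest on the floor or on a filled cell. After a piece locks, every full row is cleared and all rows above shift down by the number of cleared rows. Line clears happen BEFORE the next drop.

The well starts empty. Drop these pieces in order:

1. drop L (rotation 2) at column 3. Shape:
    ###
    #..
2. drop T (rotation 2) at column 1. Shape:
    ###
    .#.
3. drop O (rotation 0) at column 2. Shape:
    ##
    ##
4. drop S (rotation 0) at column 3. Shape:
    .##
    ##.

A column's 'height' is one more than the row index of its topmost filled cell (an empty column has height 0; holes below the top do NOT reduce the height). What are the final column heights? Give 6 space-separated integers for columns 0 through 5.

Answer: 0 3 5 6 7 7

Derivation:
Drop 1: L rot2 at col 3 lands with bottom-row=0; cleared 0 line(s) (total 0); column heights now [0 0 0 2 2 2], max=2
Drop 2: T rot2 at col 1 lands with bottom-row=1; cleared 0 line(s) (total 0); column heights now [0 3 3 3 2 2], max=3
Drop 3: O rot0 at col 2 lands with bottom-row=3; cleared 0 line(s) (total 0); column heights now [0 3 5 5 2 2], max=5
Drop 4: S rot0 at col 3 lands with bottom-row=5; cleared 0 line(s) (total 0); column heights now [0 3 5 6 7 7], max=7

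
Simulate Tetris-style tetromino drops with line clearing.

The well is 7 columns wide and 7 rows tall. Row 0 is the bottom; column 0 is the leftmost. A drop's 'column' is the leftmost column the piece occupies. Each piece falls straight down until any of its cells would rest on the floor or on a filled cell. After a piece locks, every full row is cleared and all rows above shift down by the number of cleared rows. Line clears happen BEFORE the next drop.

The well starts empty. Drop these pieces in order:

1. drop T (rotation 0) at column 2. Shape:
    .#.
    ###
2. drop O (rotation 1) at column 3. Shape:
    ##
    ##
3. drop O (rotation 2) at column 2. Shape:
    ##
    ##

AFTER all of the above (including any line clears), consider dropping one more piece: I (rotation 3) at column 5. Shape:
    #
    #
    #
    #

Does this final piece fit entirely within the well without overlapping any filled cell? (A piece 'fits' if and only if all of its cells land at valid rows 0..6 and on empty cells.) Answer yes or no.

Drop 1: T rot0 at col 2 lands with bottom-row=0; cleared 0 line(s) (total 0); column heights now [0 0 1 2 1 0 0], max=2
Drop 2: O rot1 at col 3 lands with bottom-row=2; cleared 0 line(s) (total 0); column heights now [0 0 1 4 4 0 0], max=4
Drop 3: O rot2 at col 2 lands with bottom-row=4; cleared 0 line(s) (total 0); column heights now [0 0 6 6 4 0 0], max=6
Test piece I rot3 at col 5 (width 1): heights before test = [0 0 6 6 4 0 0]; fits = True

Answer: yes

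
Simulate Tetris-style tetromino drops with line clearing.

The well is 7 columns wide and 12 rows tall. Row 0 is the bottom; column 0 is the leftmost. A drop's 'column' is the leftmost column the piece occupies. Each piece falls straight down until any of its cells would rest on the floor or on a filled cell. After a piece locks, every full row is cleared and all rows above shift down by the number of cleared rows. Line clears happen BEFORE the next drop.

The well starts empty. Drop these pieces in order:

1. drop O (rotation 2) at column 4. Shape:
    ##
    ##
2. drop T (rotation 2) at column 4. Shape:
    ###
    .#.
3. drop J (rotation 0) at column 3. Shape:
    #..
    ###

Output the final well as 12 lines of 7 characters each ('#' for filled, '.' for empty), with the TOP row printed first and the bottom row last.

Answer: .......
.......
.......
.......
.......
.......
...#...
...###.
....###
.....#.
....##.
....##.

Derivation:
Drop 1: O rot2 at col 4 lands with bottom-row=0; cleared 0 line(s) (total 0); column heights now [0 0 0 0 2 2 0], max=2
Drop 2: T rot2 at col 4 lands with bottom-row=2; cleared 0 line(s) (total 0); column heights now [0 0 0 0 4 4 4], max=4
Drop 3: J rot0 at col 3 lands with bottom-row=4; cleared 0 line(s) (total 0); column heights now [0 0 0 6 5 5 4], max=6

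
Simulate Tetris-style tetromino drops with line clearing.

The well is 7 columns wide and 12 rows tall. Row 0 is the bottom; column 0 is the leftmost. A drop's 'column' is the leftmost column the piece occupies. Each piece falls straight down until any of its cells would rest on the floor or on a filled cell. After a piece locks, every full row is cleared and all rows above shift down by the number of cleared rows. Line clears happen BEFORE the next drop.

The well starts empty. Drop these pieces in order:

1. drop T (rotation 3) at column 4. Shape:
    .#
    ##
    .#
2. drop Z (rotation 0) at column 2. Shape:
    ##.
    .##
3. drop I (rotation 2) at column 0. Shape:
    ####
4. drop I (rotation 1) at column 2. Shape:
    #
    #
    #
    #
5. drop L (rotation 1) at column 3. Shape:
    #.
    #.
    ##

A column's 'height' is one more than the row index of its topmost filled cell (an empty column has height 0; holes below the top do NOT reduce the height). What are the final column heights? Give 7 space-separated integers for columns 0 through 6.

Answer: 5 5 9 8 6 3 0

Derivation:
Drop 1: T rot3 at col 4 lands with bottom-row=0; cleared 0 line(s) (total 0); column heights now [0 0 0 0 2 3 0], max=3
Drop 2: Z rot0 at col 2 lands with bottom-row=2; cleared 0 line(s) (total 0); column heights now [0 0 4 4 3 3 0], max=4
Drop 3: I rot2 at col 0 lands with bottom-row=4; cleared 0 line(s) (total 0); column heights now [5 5 5 5 3 3 0], max=5
Drop 4: I rot1 at col 2 lands with bottom-row=5; cleared 0 line(s) (total 0); column heights now [5 5 9 5 3 3 0], max=9
Drop 5: L rot1 at col 3 lands with bottom-row=5; cleared 0 line(s) (total 0); column heights now [5 5 9 8 6 3 0], max=9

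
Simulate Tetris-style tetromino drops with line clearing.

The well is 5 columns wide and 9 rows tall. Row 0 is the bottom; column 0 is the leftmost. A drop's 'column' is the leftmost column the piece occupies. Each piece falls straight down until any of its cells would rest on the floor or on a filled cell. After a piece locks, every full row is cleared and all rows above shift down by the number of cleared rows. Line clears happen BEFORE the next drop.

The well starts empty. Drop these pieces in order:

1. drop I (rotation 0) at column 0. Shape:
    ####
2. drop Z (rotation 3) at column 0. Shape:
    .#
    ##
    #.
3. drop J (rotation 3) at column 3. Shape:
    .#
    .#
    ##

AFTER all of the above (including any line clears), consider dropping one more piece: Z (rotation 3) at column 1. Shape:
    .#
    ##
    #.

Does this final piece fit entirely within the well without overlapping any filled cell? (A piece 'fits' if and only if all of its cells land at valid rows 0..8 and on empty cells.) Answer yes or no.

Answer: yes

Derivation:
Drop 1: I rot0 at col 0 lands with bottom-row=0; cleared 0 line(s) (total 0); column heights now [1 1 1 1 0], max=1
Drop 2: Z rot3 at col 0 lands with bottom-row=1; cleared 0 line(s) (total 0); column heights now [3 4 1 1 0], max=4
Drop 3: J rot3 at col 3 lands with bottom-row=1; cleared 0 line(s) (total 0); column heights now [3 4 1 2 4], max=4
Test piece Z rot3 at col 1 (width 2): heights before test = [3 4 1 2 4]; fits = True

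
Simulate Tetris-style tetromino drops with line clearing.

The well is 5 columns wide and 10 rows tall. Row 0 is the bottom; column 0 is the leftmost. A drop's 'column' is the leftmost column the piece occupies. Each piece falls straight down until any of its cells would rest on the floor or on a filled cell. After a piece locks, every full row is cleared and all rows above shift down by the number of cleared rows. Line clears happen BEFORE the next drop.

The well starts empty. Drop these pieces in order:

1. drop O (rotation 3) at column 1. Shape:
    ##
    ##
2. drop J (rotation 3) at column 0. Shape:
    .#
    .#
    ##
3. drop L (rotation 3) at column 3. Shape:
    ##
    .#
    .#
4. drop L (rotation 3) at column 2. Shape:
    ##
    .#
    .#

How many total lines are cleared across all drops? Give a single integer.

Drop 1: O rot3 at col 1 lands with bottom-row=0; cleared 0 line(s) (total 0); column heights now [0 2 2 0 0], max=2
Drop 2: J rot3 at col 0 lands with bottom-row=2; cleared 0 line(s) (total 0); column heights now [3 5 2 0 0], max=5
Drop 3: L rot3 at col 3 lands with bottom-row=0; cleared 0 line(s) (total 0); column heights now [3 5 2 3 3], max=5
Drop 4: L rot3 at col 2 lands with bottom-row=3; cleared 0 line(s) (total 0); column heights now [3 5 6 6 3], max=6

Answer: 0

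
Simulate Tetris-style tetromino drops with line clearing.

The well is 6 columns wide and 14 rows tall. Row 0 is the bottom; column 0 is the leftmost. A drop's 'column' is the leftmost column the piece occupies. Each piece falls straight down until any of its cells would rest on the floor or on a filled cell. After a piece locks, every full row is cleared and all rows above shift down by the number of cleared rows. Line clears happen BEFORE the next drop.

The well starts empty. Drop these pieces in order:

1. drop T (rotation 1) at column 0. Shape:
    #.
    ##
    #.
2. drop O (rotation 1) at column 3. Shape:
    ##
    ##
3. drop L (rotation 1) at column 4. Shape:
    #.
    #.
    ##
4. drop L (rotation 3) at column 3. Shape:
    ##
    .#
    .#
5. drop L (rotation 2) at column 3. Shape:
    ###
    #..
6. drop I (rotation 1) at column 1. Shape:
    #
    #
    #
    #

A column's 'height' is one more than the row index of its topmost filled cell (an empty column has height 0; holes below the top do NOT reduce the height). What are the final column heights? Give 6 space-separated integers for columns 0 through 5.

Drop 1: T rot1 at col 0 lands with bottom-row=0; cleared 0 line(s) (total 0); column heights now [3 2 0 0 0 0], max=3
Drop 2: O rot1 at col 3 lands with bottom-row=0; cleared 0 line(s) (total 0); column heights now [3 2 0 2 2 0], max=3
Drop 3: L rot1 at col 4 lands with bottom-row=2; cleared 0 line(s) (total 0); column heights now [3 2 0 2 5 3], max=5
Drop 4: L rot3 at col 3 lands with bottom-row=5; cleared 0 line(s) (total 0); column heights now [3 2 0 8 8 3], max=8
Drop 5: L rot2 at col 3 lands with bottom-row=8; cleared 0 line(s) (total 0); column heights now [3 2 0 10 10 10], max=10
Drop 6: I rot1 at col 1 lands with bottom-row=2; cleared 0 line(s) (total 0); column heights now [3 6 0 10 10 10], max=10

Answer: 3 6 0 10 10 10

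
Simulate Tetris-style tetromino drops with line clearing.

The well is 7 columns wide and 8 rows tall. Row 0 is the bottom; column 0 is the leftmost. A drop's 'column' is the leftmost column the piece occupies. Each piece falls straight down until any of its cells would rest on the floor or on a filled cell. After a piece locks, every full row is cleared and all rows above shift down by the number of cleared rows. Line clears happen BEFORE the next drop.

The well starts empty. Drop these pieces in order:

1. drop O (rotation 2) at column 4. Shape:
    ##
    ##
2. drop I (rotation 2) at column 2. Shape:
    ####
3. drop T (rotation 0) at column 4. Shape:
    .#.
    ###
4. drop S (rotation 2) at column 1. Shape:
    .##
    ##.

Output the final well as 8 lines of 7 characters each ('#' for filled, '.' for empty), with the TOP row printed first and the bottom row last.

Drop 1: O rot2 at col 4 lands with bottom-row=0; cleared 0 line(s) (total 0); column heights now [0 0 0 0 2 2 0], max=2
Drop 2: I rot2 at col 2 lands with bottom-row=2; cleared 0 line(s) (total 0); column heights now [0 0 3 3 3 3 0], max=3
Drop 3: T rot0 at col 4 lands with bottom-row=3; cleared 0 line(s) (total 0); column heights now [0 0 3 3 4 5 4], max=5
Drop 4: S rot2 at col 1 lands with bottom-row=3; cleared 0 line(s) (total 0); column heights now [0 4 5 5 4 5 4], max=5

Answer: .......
.......
.......
..##.#.
.##.###
..####.
....##.
....##.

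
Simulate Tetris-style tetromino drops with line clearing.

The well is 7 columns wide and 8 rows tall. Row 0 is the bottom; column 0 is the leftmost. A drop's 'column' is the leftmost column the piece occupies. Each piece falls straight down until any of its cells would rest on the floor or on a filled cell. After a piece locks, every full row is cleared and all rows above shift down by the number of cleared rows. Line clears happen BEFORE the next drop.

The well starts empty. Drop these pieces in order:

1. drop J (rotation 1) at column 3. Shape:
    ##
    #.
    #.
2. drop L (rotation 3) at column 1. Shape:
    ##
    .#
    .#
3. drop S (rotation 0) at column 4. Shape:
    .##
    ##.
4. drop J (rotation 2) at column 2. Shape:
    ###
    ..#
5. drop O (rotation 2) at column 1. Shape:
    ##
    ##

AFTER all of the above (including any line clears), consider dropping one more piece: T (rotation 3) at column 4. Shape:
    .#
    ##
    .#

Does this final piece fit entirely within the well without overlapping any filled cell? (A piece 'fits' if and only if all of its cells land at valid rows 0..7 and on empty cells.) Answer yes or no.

Drop 1: J rot1 at col 3 lands with bottom-row=0; cleared 0 line(s) (total 0); column heights now [0 0 0 3 3 0 0], max=3
Drop 2: L rot3 at col 1 lands with bottom-row=0; cleared 0 line(s) (total 0); column heights now [0 3 3 3 3 0 0], max=3
Drop 3: S rot0 at col 4 lands with bottom-row=3; cleared 0 line(s) (total 0); column heights now [0 3 3 3 4 5 5], max=5
Drop 4: J rot2 at col 2 lands with bottom-row=4; cleared 0 line(s) (total 0); column heights now [0 3 6 6 6 5 5], max=6
Drop 5: O rot2 at col 1 lands with bottom-row=6; cleared 0 line(s) (total 0); column heights now [0 8 8 6 6 5 5], max=8
Test piece T rot3 at col 4 (width 2): heights before test = [0 8 8 6 6 5 5]; fits = True

Answer: yes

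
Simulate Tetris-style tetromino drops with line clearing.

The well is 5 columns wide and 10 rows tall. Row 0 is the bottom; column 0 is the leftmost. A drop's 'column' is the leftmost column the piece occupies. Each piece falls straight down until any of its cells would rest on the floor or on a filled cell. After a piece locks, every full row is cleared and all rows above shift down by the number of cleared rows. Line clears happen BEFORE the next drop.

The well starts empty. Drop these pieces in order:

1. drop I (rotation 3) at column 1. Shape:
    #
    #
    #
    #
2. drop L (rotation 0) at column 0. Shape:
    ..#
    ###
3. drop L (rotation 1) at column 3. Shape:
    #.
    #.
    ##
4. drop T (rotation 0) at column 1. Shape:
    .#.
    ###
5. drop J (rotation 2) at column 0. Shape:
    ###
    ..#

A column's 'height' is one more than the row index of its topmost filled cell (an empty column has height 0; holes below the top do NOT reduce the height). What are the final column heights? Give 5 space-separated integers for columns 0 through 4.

Answer: 10 10 10 7 1

Derivation:
Drop 1: I rot3 at col 1 lands with bottom-row=0; cleared 0 line(s) (total 0); column heights now [0 4 0 0 0], max=4
Drop 2: L rot0 at col 0 lands with bottom-row=4; cleared 0 line(s) (total 0); column heights now [5 5 6 0 0], max=6
Drop 3: L rot1 at col 3 lands with bottom-row=0; cleared 0 line(s) (total 0); column heights now [5 5 6 3 1], max=6
Drop 4: T rot0 at col 1 lands with bottom-row=6; cleared 0 line(s) (total 0); column heights now [5 7 8 7 1], max=8
Drop 5: J rot2 at col 0 lands with bottom-row=8; cleared 0 line(s) (total 0); column heights now [10 10 10 7 1], max=10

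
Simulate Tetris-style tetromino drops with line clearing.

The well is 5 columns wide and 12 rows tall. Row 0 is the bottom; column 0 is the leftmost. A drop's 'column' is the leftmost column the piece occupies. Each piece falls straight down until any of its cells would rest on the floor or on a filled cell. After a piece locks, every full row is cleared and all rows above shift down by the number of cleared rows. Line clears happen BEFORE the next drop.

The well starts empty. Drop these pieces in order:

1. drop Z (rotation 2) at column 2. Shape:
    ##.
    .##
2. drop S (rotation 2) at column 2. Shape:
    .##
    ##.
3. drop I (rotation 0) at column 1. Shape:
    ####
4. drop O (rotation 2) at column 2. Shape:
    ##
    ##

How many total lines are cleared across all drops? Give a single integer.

Drop 1: Z rot2 at col 2 lands with bottom-row=0; cleared 0 line(s) (total 0); column heights now [0 0 2 2 1], max=2
Drop 2: S rot2 at col 2 lands with bottom-row=2; cleared 0 line(s) (total 0); column heights now [0 0 3 4 4], max=4
Drop 3: I rot0 at col 1 lands with bottom-row=4; cleared 0 line(s) (total 0); column heights now [0 5 5 5 5], max=5
Drop 4: O rot2 at col 2 lands with bottom-row=5; cleared 0 line(s) (total 0); column heights now [0 5 7 7 5], max=7

Answer: 0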